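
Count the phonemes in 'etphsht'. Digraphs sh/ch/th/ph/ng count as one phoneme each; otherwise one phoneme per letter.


Parsing 'etphsht' greedily, digraphs first:
  'e' -> vowel phoneme (phonemes so far: 1)
  't' -> consonant phoneme (phonemes so far: 2)
  'ph' -> digraph (1 consonant phoneme) (phonemes so far: 3)
  'sh' -> digraph (1 consonant phoneme) (phonemes so far: 4)
  't' -> consonant phoneme (phonemes so far: 5)
Total phonemes: 5

5


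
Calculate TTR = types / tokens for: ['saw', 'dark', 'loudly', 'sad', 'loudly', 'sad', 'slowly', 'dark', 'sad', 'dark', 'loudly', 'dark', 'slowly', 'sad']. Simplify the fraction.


Tokens: 14
Unique types: ('dark', 'loudly', 'sad', 'saw', 'slowly') = 5
TTR = 5/14
Already in lowest terms.

5/14


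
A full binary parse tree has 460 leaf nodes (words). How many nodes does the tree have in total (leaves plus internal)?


Leaf nodes (terminals): 460
Internal nodes = n - 1 = 460 - 1 = 459
Total = leaves + internal = 460 + 459 = 919

919


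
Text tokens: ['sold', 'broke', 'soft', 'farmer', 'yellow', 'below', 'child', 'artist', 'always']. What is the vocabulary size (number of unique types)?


Listing all tokens and tracking unique types:
  Token 1: 'sold' -> NEW (unique so far: 1)
  Token 2: 'broke' -> NEW (unique so far: 2)
  Token 3: 'soft' -> NEW (unique so far: 3)
  Token 4: 'farmer' -> NEW (unique so far: 4)
  Token 5: 'yellow' -> NEW (unique so far: 5)
  Token 6: 'below' -> NEW (unique so far: 6)
  Token 7: 'child' -> NEW (unique so far: 7)
  Token 8: 'artist' -> NEW (unique so far: 8)
  Token 9: 'always' -> NEW (unique so far: 9)
Unique types: ('always', 'artist', 'below', 'broke', 'child', 'farmer', 'soft', 'sold', 'yellow')
Vocabulary size: 9

9


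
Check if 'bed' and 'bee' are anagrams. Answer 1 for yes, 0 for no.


Sort characters of 'bed': 'bde'
Sort characters of 'bee': 'bee'
Sorted forms differ -> they are NOT anagrams
Result: 0

0


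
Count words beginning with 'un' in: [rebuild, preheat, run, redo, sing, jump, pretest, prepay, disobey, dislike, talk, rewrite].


Checking each word for prefix 'un':
  'rebuild' -> no (count: 0)
  'preheat' -> no (count: 0)
  'run' -> no (count: 0)
  'redo' -> no (count: 0)
  'sing' -> no (count: 0)
  'jump' -> no (count: 0)
  'pretest' -> no (count: 0)
  'prepay' -> no (count: 0)
  'disobey' -> no (count: 0)
  'dislike' -> no (count: 0)
  'talk' -> no (count: 0)
  'rewrite' -> no (count: 0)
Total with prefix 'un': 0

0


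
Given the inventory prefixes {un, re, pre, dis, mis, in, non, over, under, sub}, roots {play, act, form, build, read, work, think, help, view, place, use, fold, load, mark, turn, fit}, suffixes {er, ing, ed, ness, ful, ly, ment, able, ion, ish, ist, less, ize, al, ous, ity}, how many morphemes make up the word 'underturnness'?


Segmenting 'underturnness' against the inventory:
  'under' -> prefix (morpheme 1)
  'turn' -> root (morpheme 2)
  'ness' -> suffix (morpheme 3)
Total morphemes: 3

3


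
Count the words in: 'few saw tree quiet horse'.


Counting words by splitting on spaces:
  Word 1: 'few'
  Word 2: 'saw'
  Word 3: 'tree'
  Word 4: 'quiet'
  Word 5: 'horse'
Total words: 5

5


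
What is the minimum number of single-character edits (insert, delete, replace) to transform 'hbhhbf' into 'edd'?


Building DP table for s1='hbhhbf' (len 6) and s2='edd' (len 3):
       e  d  d
    0  1  2  3
  h 1  1  2  3
  b 2  2  2  3
  h 3  3  3  3
  h 4  4  4  4
  b 5  5  5  5
  f 6  6  6  6
Edit distance = dp[6][3] = 6

6


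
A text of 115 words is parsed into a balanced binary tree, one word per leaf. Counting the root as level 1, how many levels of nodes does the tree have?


In a balanced binary tree with n leaves the deepest leaf is ceil(log2(n)) edges below the root,
so counting node levels inclusive of root and leaves gives ceil(log2(n)) + 1 levels.
log2(115) = 6.8455
ceil(6.8455) = 7
levels = 7 + 1 = 8

8


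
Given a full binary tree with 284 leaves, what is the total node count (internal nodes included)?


Leaf nodes (terminals): 284
Internal nodes = n - 1 = 284 - 1 = 283
Total = leaves + internal = 284 + 283 = 567

567


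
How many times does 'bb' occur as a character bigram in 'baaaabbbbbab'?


Scanning 'baaaabbbbbab' for bigram 'bb':
  Position 0: 'ba' -> no
  Position 1: 'aa' -> no
  Position 2: 'aa' -> no
  Position 3: 'aa' -> no
  Position 4: 'ab' -> no
  Position 5: 'bb' -> MATCH
  Position 6: 'bb' -> MATCH
  Position 7: 'bb' -> MATCH
  Position 8: 'bb' -> MATCH
  Position 9: 'ba' -> no
  Position 10: 'ab' -> no
Total matches: 4

4


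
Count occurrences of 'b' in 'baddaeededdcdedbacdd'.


Scanning 'baddaeededdcdedbacdd' for 'b':
  Position 0: 'b' -> MATCH (count: 1)
  Position 15: 'b' -> MATCH (count: 2)
Total occurrences of 'b': 2

2


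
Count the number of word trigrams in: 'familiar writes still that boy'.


Word trigrams from [5] words:
  Trigram 1: (familiar writes still)
  Trigram 2: (writes still that)
  Trigram 3: (still that boy)
Total word trigrams: 5 - 2 = 3

3


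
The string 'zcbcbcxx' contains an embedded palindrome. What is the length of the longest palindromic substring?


Scanning 'zcbcbcxx' for palindromic substrings.
Substring at positions 1-5: 'cbcbc'.
Check: reverse('cbcbc') = 'cbcbc' -> palindrome confirmed.
Neighbouring characters ('z' / 'x') break symmetry, so it cannot extend further.
No longer palindromic substring exists; longest length = 5

5


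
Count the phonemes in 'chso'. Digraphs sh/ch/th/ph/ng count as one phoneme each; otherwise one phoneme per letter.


Parsing 'chso' greedily, digraphs first:
  'ch' -> digraph (1 consonant phoneme) (phonemes so far: 1)
  's' -> consonant phoneme (phonemes so far: 2)
  'o' -> vowel phoneme (phonemes so far: 3)
Total phonemes: 3

3


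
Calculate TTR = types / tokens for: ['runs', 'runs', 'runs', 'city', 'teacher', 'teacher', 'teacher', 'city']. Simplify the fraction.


Tokens: 8
Unique types: ('city', 'runs', 'teacher') = 3
TTR = 3/8
Already in lowest terms.

3/8


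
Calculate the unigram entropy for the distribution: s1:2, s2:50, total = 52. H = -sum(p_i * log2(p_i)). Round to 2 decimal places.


Computing entropy H = -sum(p_i * log2(p_i)):
  s1: p = 2/52 = 0.0385, -p*log2(p) = 0.1808
  s2: p = 50/52 = 0.9615, -p*log2(p) = 0.0544
H = sum of terms = 0.2352
Rounded to 2 decimals: 0.24

0.24


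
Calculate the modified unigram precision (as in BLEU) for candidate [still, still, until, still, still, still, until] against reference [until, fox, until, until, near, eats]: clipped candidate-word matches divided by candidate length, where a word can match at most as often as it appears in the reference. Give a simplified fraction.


Reference word counts: {'eats': 1, 'fox': 1, 'near': 1, 'until': 3}
Checking each candidate word (with clipping):
  'still' -> not in reference -> no match (matches: 0)
  'still' -> not in reference -> no match (matches: 0)
  'until' -> in reference (ref count 3, used 1/3) -> match (matches: 1)
  'still' -> not in reference -> no match (matches: 1)
  'still' -> not in reference -> no match (matches: 1)
  'still' -> not in reference -> no match (matches: 1)
  'until' -> in reference (ref count 3, used 2/3) -> match (matches: 2)
Clipped matches: 2, Candidate length: 7
Precision = 2/7

2/7


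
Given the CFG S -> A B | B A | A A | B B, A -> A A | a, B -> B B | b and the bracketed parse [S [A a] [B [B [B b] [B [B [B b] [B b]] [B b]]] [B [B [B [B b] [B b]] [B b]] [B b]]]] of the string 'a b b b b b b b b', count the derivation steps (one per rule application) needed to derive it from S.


Every bracketed nonterminal node [X ...] in the tree is produced by exactly one rule application.
Reading the tree off as a leftmost derivation:
  Step 1: S  =>  A B   (applied S -> A B)
  Step 2: A B  =>  a B   (applied A -> a)
  Step 3: a B  =>  a B B   (applied B -> B B)
  Step 4: a B B  =>  a B B B   (applied B -> B B)
  Step 5: a B B B  =>  a b B B   (applied B -> b)
  Step 6: a b B B  =>  a b B B B   (applied B -> B B)
  Step 7: a b B B B  =>  a b B B B B   (applied B -> B B)
  Step 8: a b B B B B  =>  a b b B B B   (applied B -> b)
  Step 9: a b b B B B  =>  a b b b B B   (applied B -> b)
  Step 10: a b b b B B  =>  a b b b b B   (applied B -> b)
  Step 11: a b b b b B  =>  a b b b b B B   (applied B -> B B)
  Step 12: a b b b b B B  =>  a b b b b B B B   (applied B -> B B)
  Step 13: a b b b b B B B  =>  a b b b b B B B B   (applied B -> B B)
  Step 14: a b b b b B B B B  =>  a b b b b b B B B   (applied B -> b)
  Step 15: a b b b b b B B B  =>  a b b b b b b B B   (applied B -> b)
  Step 16: a b b b b b b B B  =>  a b b b b b b b B   (applied B -> b)
  Step 17: a b b b b b b b B  =>  a b b b b b b b b   (applied B -> b)
Final yield: a b b b b b b b b
Total rewrite steps: 17

17


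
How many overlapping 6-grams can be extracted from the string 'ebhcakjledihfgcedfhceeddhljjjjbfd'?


String 'ebhcakjledihfgcedfhceeddhljjjjbfd' has length L = 33.
Number of overlapping n-grams = L - n + 1
Substituting: 33 - 6 + 1 = 28

28


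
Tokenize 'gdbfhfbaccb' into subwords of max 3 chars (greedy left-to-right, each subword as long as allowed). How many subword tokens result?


'gdbfhfbaccb' has 11 characters.
Chunking with max size 3:
  Chunk 1: 'gdb' (positions 0-2)
  Chunk 2: 'fhf' (positions 3-5)
  Chunk 3: 'bac' (positions 6-8)
  Chunk 4: 'cb' (positions 9-10)
Total chunks: ceil(11 / 3) = 4

4


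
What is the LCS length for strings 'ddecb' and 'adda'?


DP table for LCS of 'ddecb' and 'adda':
       a  d  d  a
    0  0  0  0  0
  d 0  0  1  1  1
  d 0  0  1  2  2
  e 0  0  1  2  2
  c 0  0  1  2  2
  b 0  0  1  2  2
LCS: 'dd'
LCS length = 2

2


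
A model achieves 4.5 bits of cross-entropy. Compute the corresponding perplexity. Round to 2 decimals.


Perplexity formula: PP = 2^H
H = 4.5
PP = 2^4.5
Decompose: 2^4.5 = 2^4 * 2^0.5 = 2^4 * sqrt(2)
2^4 = 16, sqrt(2) ~ 1.4142136
PP ~ 16 * 1.4142136 = 22.6274176
Rounded to 2 decimals: 22.63

22.63


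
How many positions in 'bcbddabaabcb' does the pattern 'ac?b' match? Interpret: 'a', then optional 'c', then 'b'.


Pattern: ac?b means 'a', then optional 'c', then 'b'.
Scanning 'bcbddabaabcb' position-by-position:
  Pos 0: window 'bcb' -> no
  Pos 1: window 'cbd' -> no
  Pos 2: window 'bdd' -> no
  Pos 3: window 'dda' -> no
  Pos 4: window 'dab' -> no
  Pos 5: window 'aba' -> MATCH
  Pos 6: window 'baa' -> no
  Pos 7: window 'aab' -> no
  Pos 8: window 'abc' -> MATCH
  Pos 9: window 'bcb' -> no
  Pos 10: window 'cb' -> no
  Pos 11: window 'b' -> no
Total matches: 2

2


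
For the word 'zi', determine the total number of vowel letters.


Scanning each character of 'zi':
  Position 1: 'z' -> consonant (running count: 0)
  Position 2: 'i' -> vowel (running count: 1)
Total vowels: 1

1


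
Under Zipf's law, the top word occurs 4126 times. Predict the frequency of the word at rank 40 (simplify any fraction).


Zipf's law: freq(rank) = f1 / rank
f1 = 4126, rank = 40
freq = 4126 / 40
GCD(4126, 40) = 2
Simplified: 2063/20

2063/20


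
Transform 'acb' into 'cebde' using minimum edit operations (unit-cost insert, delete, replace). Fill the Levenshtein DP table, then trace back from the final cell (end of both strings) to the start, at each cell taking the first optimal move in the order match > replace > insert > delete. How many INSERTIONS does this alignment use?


Edit distance = 4. Backtracking from cell (3, 5) with preference match > replace > insert > delete,
then listing the resulting alignment 'acb' -> 'cebde' left to right:
  Step 1: replace a->c
  Step 2: replace c->e
  Step 3: keep 'b'
  Step 4: insert 'd' [insertion #1]
  Step 5: insert 'e' [insertion #2]
Total insertions: 2

2


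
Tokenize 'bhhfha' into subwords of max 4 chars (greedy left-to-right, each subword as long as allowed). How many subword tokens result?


'bhhfha' has 6 characters.
Chunking with max size 4:
  Chunk 1: 'bhhf' (positions 0-3)
  Chunk 2: 'ha' (positions 4-5)
Total chunks: ceil(6 / 4) = 2

2


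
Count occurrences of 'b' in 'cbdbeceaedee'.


Scanning 'cbdbeceaedee' for 'b':
  Position 1: 'b' -> MATCH (count: 1)
  Position 3: 'b' -> MATCH (count: 2)
Total occurrences of 'b': 2

2


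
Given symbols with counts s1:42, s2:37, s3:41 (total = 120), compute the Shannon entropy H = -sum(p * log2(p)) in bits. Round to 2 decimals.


Computing entropy H = -sum(p_i * log2(p_i)):
  s1: p = 42/120 = 0.3500, -p*log2(p) = 0.5301
  s2: p = 37/120 = 0.3083, -p*log2(p) = 0.5234
  s3: p = 41/120 = 0.3417, -p*log2(p) = 0.5294
H = sum of terms = 1.5829
Rounded to 2 decimals: 1.58

1.58


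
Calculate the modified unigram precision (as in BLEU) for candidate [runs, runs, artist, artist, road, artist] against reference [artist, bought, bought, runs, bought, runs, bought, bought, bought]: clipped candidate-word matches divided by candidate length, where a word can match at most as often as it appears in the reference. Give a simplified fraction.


Reference word counts: {'artist': 1, 'bought': 6, 'runs': 2}
Checking each candidate word (with clipping):
  'runs' -> in reference (ref count 2, used 1/2) -> match (matches: 1)
  'runs' -> in reference (ref count 2, used 2/2) -> match (matches: 2)
  'artist' -> in reference (ref count 1, used 1/1) -> match (matches: 3)
  'artist' -> ref count 1 already used up (1/1) -> clipped, no match (matches: 3)
  'road' -> not in reference -> no match (matches: 3)
  'artist' -> ref count 1 already used up (1/1) -> clipped, no match (matches: 3)
Clipped matches: 3, Candidate length: 6
Precision = 3/6 = 1/2

1/2


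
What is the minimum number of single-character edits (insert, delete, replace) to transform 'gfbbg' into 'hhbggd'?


Building DP table for s1='gfbbg' (len 5) and s2='hhbggd' (len 6):
       h  h  b  g  g  d
    0  1  2  3  4  5  6
  g 1  1  2  3  3  4  5
  f 2  2  2  3  4  4  5
  b 3  3  3  2  3  4  5
  b 4  4  4  3  3  4  5
  g 5  5  5  4  3  3  4
Edit distance = dp[5][6] = 4

4


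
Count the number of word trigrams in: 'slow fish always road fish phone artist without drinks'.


Word trigrams from [9] words:
  Trigram 1: (slow fish always)
  Trigram 2: (fish always road)
  Trigram 3: (always road fish)
  Trigram 4: (road fish phone)
  Trigram 5: (fish phone artist)
  Trigram 6: (phone artist without)
  Trigram 7: (artist without drinks)
Total word trigrams: 9 - 2 = 7

7


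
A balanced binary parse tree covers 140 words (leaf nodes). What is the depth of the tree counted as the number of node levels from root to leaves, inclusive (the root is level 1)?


In a balanced binary tree with n leaves the deepest leaf is ceil(log2(n)) edges below the root,
so counting node levels inclusive of root and leaves gives ceil(log2(n)) + 1 levels.
log2(140) = 7.1293
ceil(7.1293) = 8
levels = 8 + 1 = 9

9


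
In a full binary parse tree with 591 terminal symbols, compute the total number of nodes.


Leaf nodes (terminals): 591
Internal nodes = n - 1 = 591 - 1 = 590
Total = leaves + internal = 591 + 590 = 1181

1181


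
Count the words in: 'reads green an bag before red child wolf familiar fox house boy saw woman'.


Counting words by splitting on spaces:
  Word 1: 'reads'
  Word 2: 'green'
  Word 3: 'an'
  Word 4: 'bag'
  Word 5: 'before'
  Word 6: 'red'
  Word 7: 'child'
  Word 8: 'wolf'
  Word 9: 'familiar'
  Word 10: 'fox'
  Word 11: 'house'
  Word 12: 'boy'
  Word 13: 'saw'
  Word 14: 'woman'
Total words: 14

14


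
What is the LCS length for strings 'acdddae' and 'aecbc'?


DP table for LCS of 'acdddae' and 'aecbc':
       a  e  c  b  c
    0  0  0  0  0  0
  a 0  1  1  1  1  1
  c 0  1  1  2  2  2
  d 0  1  1  2  2  2
  d 0  1  1  2  2  2
  d 0  1  1  2  2  2
  a 0  1  1  2  2  2
  e 0  1  2  2  2  2
LCS: 'ac'
LCS length = 2

2


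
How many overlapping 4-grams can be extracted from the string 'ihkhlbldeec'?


String 'ihkhlbldeec' has length L = 11.
Number of overlapping n-grams = L - n + 1
Substituting: 11 - 4 + 1 = 8

8


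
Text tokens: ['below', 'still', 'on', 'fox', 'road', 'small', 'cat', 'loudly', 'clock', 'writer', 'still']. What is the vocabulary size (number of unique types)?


Listing all tokens and tracking unique types:
  Token 1: 'below' -> NEW (unique so far: 1)
  Token 2: 'still' -> NEW (unique so far: 2)
  Token 3: 'on' -> NEW (unique so far: 3)
  Token 4: 'fox' -> NEW (unique so far: 4)
  Token 5: 'road' -> NEW (unique so far: 5)
  Token 6: 'small' -> NEW (unique so far: 6)
  Token 7: 'cat' -> NEW (unique so far: 7)
  Token 8: 'loudly' -> NEW (unique so far: 8)
  Token 9: 'clock' -> NEW (unique so far: 9)
  Token 10: 'writer' -> NEW (unique so far: 10)
  Token 11: 'still' -> duplicate (unique so far: 10)
Unique types: ('below', 'cat', 'clock', 'fox', 'loudly', 'on', 'road', 'small', 'still', 'writer')
Vocabulary size: 10

10


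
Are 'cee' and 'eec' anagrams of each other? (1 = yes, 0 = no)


Sort characters of 'cee': 'cee'
Sort characters of 'eec': 'cee'
Sorted forms match -> they ARE anagrams
Result: 1

1


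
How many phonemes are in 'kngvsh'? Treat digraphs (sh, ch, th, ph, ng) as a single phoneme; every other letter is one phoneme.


Parsing 'kngvsh' greedily, digraphs first:
  'k' -> consonant phoneme (phonemes so far: 1)
  'ng' -> digraph (1 consonant phoneme) (phonemes so far: 2)
  'v' -> consonant phoneme (phonemes so far: 3)
  'sh' -> digraph (1 consonant phoneme) (phonemes so far: 4)
Total phonemes: 4

4


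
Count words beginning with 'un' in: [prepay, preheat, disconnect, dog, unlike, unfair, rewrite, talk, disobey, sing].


Checking each word for prefix 'un':
  'prepay' -> no (count: 0)
  'preheat' -> no (count: 0)
  'disconnect' -> no (count: 0)
  'dog' -> no (count: 0)
  'unlike' -> YES, starts with 'un' (count: 1)
  'unfair' -> YES, starts with 'un' (count: 2)
  'rewrite' -> no (count: 2)
  'talk' -> no (count: 2)
  'disobey' -> no (count: 2)
  'sing' -> no (count: 2)
Total with prefix 'un': 2

2


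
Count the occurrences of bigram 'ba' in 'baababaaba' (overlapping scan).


Scanning 'baababaaba' for bigram 'ba':
  Position 0: 'ba' -> MATCH
  Position 1: 'aa' -> no
  Position 2: 'ab' -> no
  Position 3: 'ba' -> MATCH
  Position 4: 'ab' -> no
  Position 5: 'ba' -> MATCH
  Position 6: 'aa' -> no
  Position 7: 'ab' -> no
  Position 8: 'ba' -> MATCH
Total matches: 4

4


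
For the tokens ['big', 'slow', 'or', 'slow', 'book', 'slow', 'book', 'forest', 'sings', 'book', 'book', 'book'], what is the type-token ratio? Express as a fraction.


Tokens: 12
Unique types: ('big', 'book', 'forest', 'or', 'sings', 'slow') = 6
TTR = 6/12
Simplify: divide both by 6 -> 1/2
TTR = 1/2

1/2


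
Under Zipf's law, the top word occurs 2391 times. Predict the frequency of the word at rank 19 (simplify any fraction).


Zipf's law: freq(rank) = f1 / rank
f1 = 2391, rank = 19
freq = 2391 / 19
GCD(2391, 19) = 1
Simplified: 2391/19

2391/19


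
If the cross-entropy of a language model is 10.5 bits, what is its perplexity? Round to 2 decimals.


Perplexity formula: PP = 2^H
H = 10.5
PP = 2^10.5
Decompose: 2^10.5 = 2^10 * 2^0.5 = 2^10 * sqrt(2)
2^10 = 1024, sqrt(2) ~ 1.4142136
PP ~ 1024 * 1.4142136 = 1448.1547264
Rounded to 2 decimals: 1448.15

1448.15


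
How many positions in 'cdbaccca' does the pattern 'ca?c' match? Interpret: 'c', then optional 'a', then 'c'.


Pattern: ca?c means 'c', then optional 'a', then 'c'.
Scanning 'cdbaccca' position-by-position:
  Pos 0: window 'cdb' -> no
  Pos 1: window 'dba' -> no
  Pos 2: window 'bac' -> no
  Pos 3: window 'acc' -> no
  Pos 4: window 'ccc' -> MATCH
  Pos 5: window 'cca' -> MATCH
  Pos 6: window 'ca' -> no
  Pos 7: window 'a' -> no
Total matches: 2

2


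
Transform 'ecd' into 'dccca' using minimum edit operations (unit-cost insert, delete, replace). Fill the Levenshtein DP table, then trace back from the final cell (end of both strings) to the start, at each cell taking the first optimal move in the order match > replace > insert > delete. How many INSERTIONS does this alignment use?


Edit distance = 4. Backtracking from cell (3, 5) with preference match > replace > insert > delete,
then listing the resulting alignment 'ecd' -> 'dccca' left to right:
  Step 1: insert 'd' [insertion #1]
  Step 2: insert 'c' [insertion #2]
  Step 3: replace e->c
  Step 4: keep 'c'
  Step 5: replace d->a
Total insertions: 2

2


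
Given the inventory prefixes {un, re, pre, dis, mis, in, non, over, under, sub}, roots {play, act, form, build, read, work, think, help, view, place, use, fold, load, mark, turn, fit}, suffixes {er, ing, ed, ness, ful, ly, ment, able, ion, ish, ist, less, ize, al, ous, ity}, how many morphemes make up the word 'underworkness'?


Segmenting 'underworkness' against the inventory:
  'under' -> prefix (morpheme 1)
  'work' -> root (morpheme 2)
  'ness' -> suffix (morpheme 3)
Total morphemes: 3

3


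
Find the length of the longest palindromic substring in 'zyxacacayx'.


Scanning 'zyxacacayx' for palindromic substrings.
Substring at positions 3-7: 'acaca'.
Check: reverse('acaca') = 'acaca' -> palindrome confirmed.
Neighbouring characters ('x' / 'y') break symmetry, so it cannot extend further.
No longer palindromic substring exists; longest length = 5

5


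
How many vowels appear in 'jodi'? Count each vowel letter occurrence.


Scanning each character of 'jodi':
  Position 1: 'j' -> consonant (running count: 0)
  Position 2: 'o' -> vowel (running count: 1)
  Position 3: 'd' -> consonant (running count: 1)
  Position 4: 'i' -> vowel (running count: 2)
Total vowels: 2

2


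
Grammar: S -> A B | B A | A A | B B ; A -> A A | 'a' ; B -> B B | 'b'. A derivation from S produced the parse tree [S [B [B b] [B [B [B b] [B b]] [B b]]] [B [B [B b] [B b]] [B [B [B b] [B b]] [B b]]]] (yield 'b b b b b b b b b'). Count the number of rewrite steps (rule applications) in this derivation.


Every bracketed nonterminal node [X ...] in the tree is produced by exactly one rule application.
Reading the tree off as a leftmost derivation:
  Step 1: S  =>  B B   (applied S -> B B)
  Step 2: B B  =>  B B B   (applied B -> B B)
  Step 3: B B B  =>  b B B   (applied B -> b)
  Step 4: b B B  =>  b B B B   (applied B -> B B)
  Step 5: b B B B  =>  b B B B B   (applied B -> B B)
  Step 6: b B B B B  =>  b b B B B   (applied B -> b)
  Step 7: b b B B B  =>  b b b B B   (applied B -> b)
  Step 8: b b b B B  =>  b b b b B   (applied B -> b)
  Step 9: b b b b B  =>  b b b b B B   (applied B -> B B)
  Step 10: b b b b B B  =>  b b b b B B B   (applied B -> B B)
  Step 11: b b b b B B B  =>  b b b b b B B   (applied B -> b)
  Step 12: b b b b b B B  =>  b b b b b b B   (applied B -> b)
  Step 13: b b b b b b B  =>  b b b b b b B B   (applied B -> B B)
  Step 14: b b b b b b B B  =>  b b b b b b B B B   (applied B -> B B)
  Step 15: b b b b b b B B B  =>  b b b b b b b B B   (applied B -> b)
  Step 16: b b b b b b b B B  =>  b b b b b b b b B   (applied B -> b)
  Step 17: b b b b b b b b B  =>  b b b b b b b b b   (applied B -> b)
Final yield: b b b b b b b b b
Total rewrite steps: 17

17


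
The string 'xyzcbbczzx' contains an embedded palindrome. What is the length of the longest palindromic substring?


Scanning 'xyzcbbczzx' for palindromic substrings.
Substring at positions 2-7: 'zcbbcz'.
Check: reverse('zcbbcz') = 'zcbbcz' -> palindrome confirmed.
Neighbouring characters ('y' / 'z') break symmetry, so it cannot extend further.
No longer palindromic substring exists; longest length = 6

6


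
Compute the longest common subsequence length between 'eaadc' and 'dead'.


DP table for LCS of 'eaadc' and 'dead':
       d  e  a  d
    0  0  0  0  0
  e 0  0  1  1  1
  a 0  0  1  2  2
  a 0  0  1  2  2
  d 0  1  1  2  3
  c 0  1  1  2  3
LCS: 'ead'
LCS length = 3

3


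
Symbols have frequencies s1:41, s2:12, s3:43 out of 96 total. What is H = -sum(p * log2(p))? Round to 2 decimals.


Computing entropy H = -sum(p_i * log2(p_i)):
  s1: p = 41/96 = 0.4271, -p*log2(p) = 0.5242
  s2: p = 12/96 = 0.1250, -p*log2(p) = 0.3750
  s3: p = 43/96 = 0.4479, -p*log2(p) = 0.5190
H = sum of terms = 1.4182
Rounded to 2 decimals: 1.42

1.42


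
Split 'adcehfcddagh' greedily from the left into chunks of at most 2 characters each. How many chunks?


'adcehfcddagh' has 12 characters.
Chunking with max size 2:
  Chunk 1: 'ad' (positions 0-1)
  Chunk 2: 'ce' (positions 2-3)
  Chunk 3: 'hf' (positions 4-5)
  Chunk 4: 'cd' (positions 6-7)
  Chunk 5: 'da' (positions 8-9)
  Chunk 6: 'gh' (positions 10-11)
Total chunks: ceil(12 / 2) = 6

6


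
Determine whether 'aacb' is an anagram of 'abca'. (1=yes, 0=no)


Sort characters of 'aacb': 'aabc'
Sort characters of 'abca': 'aabc'
Sorted forms match -> they ARE anagrams
Result: 1

1


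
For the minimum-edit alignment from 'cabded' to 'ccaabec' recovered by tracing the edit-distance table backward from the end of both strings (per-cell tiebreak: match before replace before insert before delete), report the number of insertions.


Edit distance = 4. Backtracking from cell (6, 7) with preference match > replace > insert > delete,
then listing the resulting alignment 'cabded' -> 'ccaabec' left to right:
  Step 1: insert 'c' [insertion #1]
  Step 2: keep 'c'
  Step 3: keep 'a'
  Step 4: replace b->a
  Step 5: replace d->b
  Step 6: keep 'e'
  Step 7: replace d->c
Total insertions: 1

1


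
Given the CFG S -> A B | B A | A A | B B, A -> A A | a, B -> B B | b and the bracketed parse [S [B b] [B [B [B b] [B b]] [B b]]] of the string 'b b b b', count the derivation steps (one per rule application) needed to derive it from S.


Every bracketed nonterminal node [X ...] in the tree is produced by exactly one rule application.
Reading the tree off as a leftmost derivation:
  Step 1: S  =>  B B   (applied S -> B B)
  Step 2: B B  =>  b B   (applied B -> b)
  Step 3: b B  =>  b B B   (applied B -> B B)
  Step 4: b B B  =>  b B B B   (applied B -> B B)
  Step 5: b B B B  =>  b b B B   (applied B -> b)
  Step 6: b b B B  =>  b b b B   (applied B -> b)
  Step 7: b b b B  =>  b b b b   (applied B -> b)
Final yield: b b b b
Total rewrite steps: 7

7


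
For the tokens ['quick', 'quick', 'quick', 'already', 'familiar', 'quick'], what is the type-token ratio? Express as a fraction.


Tokens: 6
Unique types: ('already', 'familiar', 'quick') = 3
TTR = 3/6
Simplify: divide both by 3 -> 1/2
TTR = 1/2

1/2


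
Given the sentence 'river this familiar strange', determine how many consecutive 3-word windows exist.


Word trigrams from [4] words:
  Trigram 1: (river this familiar)
  Trigram 2: (this familiar strange)
Total word trigrams: 4 - 2 = 2

2


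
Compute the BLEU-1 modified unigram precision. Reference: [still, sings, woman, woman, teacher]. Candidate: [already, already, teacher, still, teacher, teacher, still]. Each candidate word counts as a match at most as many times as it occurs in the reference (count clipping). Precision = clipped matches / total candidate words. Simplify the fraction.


Reference word counts: {'sings': 1, 'still': 1, 'teacher': 1, 'woman': 2}
Checking each candidate word (with clipping):
  'already' -> not in reference -> no match (matches: 0)
  'already' -> not in reference -> no match (matches: 0)
  'teacher' -> in reference (ref count 1, used 1/1) -> match (matches: 1)
  'still' -> in reference (ref count 1, used 1/1) -> match (matches: 2)
  'teacher' -> ref count 1 already used up (1/1) -> clipped, no match (matches: 2)
  'teacher' -> ref count 1 already used up (1/1) -> clipped, no match (matches: 2)
  'still' -> ref count 1 already used up (1/1) -> clipped, no match (matches: 2)
Clipped matches: 2, Candidate length: 7
Precision = 2/7

2/7


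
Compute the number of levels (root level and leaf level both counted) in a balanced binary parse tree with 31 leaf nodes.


In a balanced binary tree with n leaves the deepest leaf is ceil(log2(n)) edges below the root,
so counting node levels inclusive of root and leaves gives ceil(log2(n)) + 1 levels.
log2(31) = 4.9542
ceil(4.9542) = 5
levels = 5 + 1 = 6

6


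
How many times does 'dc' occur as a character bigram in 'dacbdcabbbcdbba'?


Scanning 'dacbdcabbbcdbba' for bigram 'dc':
  Position 0: 'da' -> no
  Position 1: 'ac' -> no
  Position 2: 'cb' -> no
  Position 3: 'bd' -> no
  Position 4: 'dc' -> MATCH
  Position 5: 'ca' -> no
  Position 6: 'ab' -> no
  Position 7: 'bb' -> no
  Position 8: 'bb' -> no
  Position 9: 'bc' -> no
  Position 10: 'cd' -> no
  Position 11: 'db' -> no
  Position 12: 'bb' -> no
  Position 13: 'ba' -> no
Total matches: 1

1


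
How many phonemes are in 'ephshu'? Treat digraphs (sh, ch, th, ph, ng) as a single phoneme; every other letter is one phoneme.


Parsing 'ephshu' greedily, digraphs first:
  'e' -> vowel phoneme (phonemes so far: 1)
  'ph' -> digraph (1 consonant phoneme) (phonemes so far: 2)
  'sh' -> digraph (1 consonant phoneme) (phonemes so far: 3)
  'u' -> vowel phoneme (phonemes so far: 4)
Total phonemes: 4

4


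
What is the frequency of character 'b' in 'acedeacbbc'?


Scanning 'acedeacbbc' for 'b':
  Position 7: 'b' -> MATCH (count: 1)
  Position 8: 'b' -> MATCH (count: 2)
Total occurrences of 'b': 2

2


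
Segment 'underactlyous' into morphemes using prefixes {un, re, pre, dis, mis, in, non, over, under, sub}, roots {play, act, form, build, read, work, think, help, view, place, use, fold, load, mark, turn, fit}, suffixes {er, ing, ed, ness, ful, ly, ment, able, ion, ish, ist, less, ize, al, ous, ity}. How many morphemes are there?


Segmenting 'underactlyous' against the inventory:
  'under' -> prefix (morpheme 1)
  'act' -> root (morpheme 2)
  'ly' -> suffix (morpheme 3)
  'ous' -> suffix (morpheme 4)
Total morphemes: 4

4


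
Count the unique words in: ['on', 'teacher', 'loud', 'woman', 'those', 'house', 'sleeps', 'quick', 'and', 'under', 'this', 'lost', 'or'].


Listing all tokens and tracking unique types:
  Token 1: 'on' -> NEW (unique so far: 1)
  Token 2: 'teacher' -> NEW (unique so far: 2)
  Token 3: 'loud' -> NEW (unique so far: 3)
  Token 4: 'woman' -> NEW (unique so far: 4)
  Token 5: 'those' -> NEW (unique so far: 5)
  Token 6: 'house' -> NEW (unique so far: 6)
  Token 7: 'sleeps' -> NEW (unique so far: 7)
  Token 8: 'quick' -> NEW (unique so far: 8)
  Token 9: 'and' -> NEW (unique so far: 9)
  Token 10: 'under' -> NEW (unique so far: 10)
  Token 11: 'this' -> NEW (unique so far: 11)
  Token 12: 'lost' -> NEW (unique so far: 12)
  Token 13: 'or' -> NEW (unique so far: 13)
Unique types: ('and', 'house', 'lost', 'loud', 'on', 'or', 'quick', 'sleeps', 'teacher', 'this', 'those', 'under', 'woman')
Vocabulary size: 13

13


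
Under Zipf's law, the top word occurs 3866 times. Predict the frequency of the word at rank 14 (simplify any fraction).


Zipf's law: freq(rank) = f1 / rank
f1 = 3866, rank = 14
freq = 3866 / 14
GCD(3866, 14) = 2
Simplified: 1933/7

1933/7


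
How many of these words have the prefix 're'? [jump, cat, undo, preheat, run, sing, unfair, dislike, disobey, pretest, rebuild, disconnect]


Checking each word for prefix 're':
  'jump' -> no (count: 0)
  'cat' -> no (count: 0)
  'undo' -> no (count: 0)
  'preheat' -> no (count: 0)
  'run' -> no (count: 0)
  'sing' -> no (count: 0)
  'unfair' -> no (count: 0)
  'dislike' -> no (count: 0)
  'disobey' -> no (count: 0)
  'pretest' -> no (count: 0)
  'rebuild' -> YES, starts with 're' (count: 1)
  'disconnect' -> no (count: 1)
Total with prefix 're': 1

1


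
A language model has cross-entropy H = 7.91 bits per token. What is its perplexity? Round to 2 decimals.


Perplexity formula: PP = 2^H
H = 7.91
PP = 2^7.91
Decompose: 2^7.91 = 2^7 * 2^0.91
2^7 = 128, 2^0.91 ~ 1.8790455
PP ~ 128 * 1.8790455 = 240.5178240
Rounded to 2 decimals: 240.52

240.52


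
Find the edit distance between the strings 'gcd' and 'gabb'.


Building DP table for s1='gcd' (len 3) and s2='gabb' (len 4):
       g  a  b  b
    0  1  2  3  4
  g 1  0  1  2  3
  c 2  1  1  2  3
  d 3  2  2  2  3
Edit distance = dp[3][4] = 3

3


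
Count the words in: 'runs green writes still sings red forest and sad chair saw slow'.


Counting words by splitting on spaces:
  Word 1: 'runs'
  Word 2: 'green'
  Word 3: 'writes'
  Word 4: 'still'
  Word 5: 'sings'
  Word 6: 'red'
  Word 7: 'forest'
  Word 8: 'and'
  Word 9: 'sad'
  Word 10: 'chair'
  Word 11: 'saw'
  Word 12: 'slow'
Total words: 12

12


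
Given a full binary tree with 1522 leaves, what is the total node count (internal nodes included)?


Leaf nodes (terminals): 1522
Internal nodes = n - 1 = 1522 - 1 = 1521
Total = leaves + internal = 1522 + 1521 = 3043

3043


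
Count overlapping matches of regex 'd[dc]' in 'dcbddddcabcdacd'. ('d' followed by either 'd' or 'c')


Pattern: d[dc] means 'd' followed by either 'd' or 'c'.
Scanning 'dcbddddcabcdacd' position-by-position:
  Pos 0: window 'dc' -> MATCH
  Pos 1: window 'cb' -> no
  Pos 2: window 'bd' -> no
  Pos 3: window 'dd' -> MATCH
  Pos 4: window 'dd' -> MATCH
  Pos 5: window 'dd' -> MATCH
  Pos 6: window 'dc' -> MATCH
  Pos 7: window 'ca' -> no
  Pos 8: window 'ab' -> no
  Pos 9: window 'bc' -> no
  Pos 10: window 'cd' -> no
  Pos 11: window 'da' -> no
  Pos 12: window 'ac' -> no
  Pos 13: window 'cd' -> no
  Pos 14: window 'd' -> no
Total matches: 5

5


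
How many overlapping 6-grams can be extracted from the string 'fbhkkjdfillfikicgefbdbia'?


String 'fbhkkjdfillfikicgefbdbia' has length L = 24.
Number of overlapping n-grams = L - n + 1
Substituting: 24 - 6 + 1 = 19

19


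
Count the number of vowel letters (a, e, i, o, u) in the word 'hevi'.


Scanning each character of 'hevi':
  Position 1: 'h' -> consonant (running count: 0)
  Position 2: 'e' -> vowel (running count: 1)
  Position 3: 'v' -> consonant (running count: 1)
  Position 4: 'i' -> vowel (running count: 2)
Total vowels: 2

2


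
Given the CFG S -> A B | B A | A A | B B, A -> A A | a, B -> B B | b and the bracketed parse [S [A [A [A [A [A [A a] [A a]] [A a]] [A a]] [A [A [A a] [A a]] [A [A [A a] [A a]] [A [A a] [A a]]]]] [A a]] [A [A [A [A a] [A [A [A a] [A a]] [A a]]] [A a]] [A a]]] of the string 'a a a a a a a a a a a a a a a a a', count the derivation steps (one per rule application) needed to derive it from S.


Every bracketed nonterminal node [X ...] in the tree is produced by exactly one rule application.
Reading the tree off as a leftmost derivation:
  Step 1: S  =>  A A   (applied S -> A A)
  Step 2: A A  =>  A A A   (applied A -> A A)
  Step 3: A A A  =>  A A A A   (applied A -> A A)
  Step 4: A A A A  =>  A A A A A   (applied A -> A A)
  Step 5: A A A A A  =>  A A A A A A   (applied A -> A A)
  Step 6: A A A A A A  =>  A A A A A A A   (applied A -> A A)
  Step 7: A A A A A A A  =>  a A A A A A A   (applied A -> a)
  Step 8: a A A A A A A  =>  a a A A A A A   (applied A -> a)
  Step 9: a a A A A A A  =>  a a a A A A A   (applied A -> a)
  Step 10: a a a A A A A  =>  a a a a A A A   (applied A -> a)
  Step 11: a a a a A A A  =>  a a a a A A A A   (applied A -> A A)
  Step 12: a a a a A A A A  =>  a a a a A A A A A   (applied A -> A A)
  Step 13: a a a a A A A A A  =>  a a a a a A A A A   (applied A -> a)
  Step 14: a a a a a A A A A  =>  a a a a a a A A A   (applied A -> a)
  Step 15: a a a a a a A A A  =>  a a a a a a A A A A   (applied A -> A A)
  Step 16: a a a a a a A A A A  =>  a a a a a a A A A A A   (applied A -> A A)
  Step 17: a a a a a a A A A A A  =>  a a a a a a a A A A A   (applied A -> a)
  Step 18: a a a a a a a A A A A  =>  a a a a a a a a A A A   (applied A -> a)
  Step 19: a a a a a a a a A A A  =>  a a a a a a a a A A A A   (applied A -> A A)
  Step 20: a a a a a a a a A A A A  =>  a a a a a a a a a A A A   (applied A -> a)
  Step 21: a a a a a a a a a A A A  =>  a a a a a a a a a a A A   (applied A -> a)
  Step 22: a a a a a a a a a a A A  =>  a a a a a a a a a a a A   (applied A -> a)
  Step 23: a a a a a a a a a a a A  =>  a a a a a a a a a a a A A   (applied A -> A A)
  Step 24: a a a a a a a a a a a A A  =>  a a a a a a a a a a a A A A   (applied A -> A A)
  Step 25: a a a a a a a a a a a A A A  =>  a a a a a a a a a a a A A A A   (applied A -> A A)
  Step 26: a a a a a a a a a a a A A A A  =>  a a a a a a a a a a a a A A A   (applied A -> a)
  Step 27: a a a a a a a a a a a a A A A  =>  a a a a a a a a a a a a A A A A   (applied A -> A A)
  Step 28: a a a a a a a a a a a a A A A A  =>  a a a a a a a a a a a a A A A A A   (applied A -> A A)
  Step 29: a a a a a a a a a a a a A A A A A  =>  a a a a a a a a a a a a a A A A A   (applied A -> a)
  Step 30: a a a a a a a a a a a a a A A A A  =>  a a a a a a a a a a a a a a A A A   (applied A -> a)
  Step 31: a a a a a a a a a a a a a a A A A  =>  a a a a a a a a a a a a a a a A A   (applied A -> a)
  Step 32: a a a a a a a a a a a a a a a A A  =>  a a a a a a a a a a a a a a a a A   (applied A -> a)
  Step 33: a a a a a a a a a a a a a a a a A  =>  a a a a a a a a a a a a a a a a a   (applied A -> a)
Final yield: a a a a a a a a a a a a a a a a a
Total rewrite steps: 33

33


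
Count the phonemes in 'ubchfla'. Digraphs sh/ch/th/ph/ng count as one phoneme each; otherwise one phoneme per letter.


Parsing 'ubchfla' greedily, digraphs first:
  'u' -> vowel phoneme (phonemes so far: 1)
  'b' -> consonant phoneme (phonemes so far: 2)
  'ch' -> digraph (1 consonant phoneme) (phonemes so far: 3)
  'f' -> consonant phoneme (phonemes so far: 4)
  'l' -> consonant phoneme (phonemes so far: 5)
  'a' -> vowel phoneme (phonemes so far: 6)
Total phonemes: 6

6


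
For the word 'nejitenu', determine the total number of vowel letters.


Scanning each character of 'nejitenu':
  Position 1: 'n' -> consonant (running count: 0)
  Position 2: 'e' -> vowel (running count: 1)
  Position 3: 'j' -> consonant (running count: 1)
  Position 4: 'i' -> vowel (running count: 2)
  Position 5: 't' -> consonant (running count: 2)
  Position 6: 'e' -> vowel (running count: 3)
  Position 7: 'n' -> consonant (running count: 3)
  Position 8: 'u' -> vowel (running count: 4)
Total vowels: 4

4


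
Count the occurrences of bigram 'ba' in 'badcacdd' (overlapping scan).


Scanning 'badcacdd' for bigram 'ba':
  Position 0: 'ba' -> MATCH
  Position 1: 'ad' -> no
  Position 2: 'dc' -> no
  Position 3: 'ca' -> no
  Position 4: 'ac' -> no
  Position 5: 'cd' -> no
  Position 6: 'dd' -> no
Total matches: 1

1


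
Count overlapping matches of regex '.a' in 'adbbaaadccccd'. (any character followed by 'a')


Pattern: .a means any character followed by 'a'.
Scanning 'adbbaaadccccd' position-by-position:
  Pos 0: window 'ad' -> no
  Pos 1: window 'db' -> no
  Pos 2: window 'bb' -> no
  Pos 3: window 'ba' -> MATCH
  Pos 4: window 'aa' -> MATCH
  Pos 5: window 'aa' -> MATCH
  Pos 6: window 'ad' -> no
  Pos 7: window 'dc' -> no
  Pos 8: window 'cc' -> no
  Pos 9: window 'cc' -> no
  Pos 10: window 'cc' -> no
  Pos 11: window 'cd' -> no
  Pos 12: window 'd' -> no
Total matches: 3

3


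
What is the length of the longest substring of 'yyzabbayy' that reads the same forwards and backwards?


Scanning 'yyzabbayy' for palindromic substrings.
Substring at positions 3-6: 'abba'.
Check: reverse('abba') = 'abba' -> palindrome confirmed.
Neighbouring characters ('z' / 'y') break symmetry, so it cannot extend further.
No longer palindromic substring exists; longest length = 4

4


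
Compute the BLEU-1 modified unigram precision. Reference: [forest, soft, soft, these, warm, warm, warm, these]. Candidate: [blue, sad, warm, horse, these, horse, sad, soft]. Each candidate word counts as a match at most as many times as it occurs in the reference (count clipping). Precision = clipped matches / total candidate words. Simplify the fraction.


Reference word counts: {'forest': 1, 'soft': 2, 'these': 2, 'warm': 3}
Checking each candidate word (with clipping):
  'blue' -> not in reference -> no match (matches: 0)
  'sad' -> not in reference -> no match (matches: 0)
  'warm' -> in reference (ref count 3, used 1/3) -> match (matches: 1)
  'horse' -> not in reference -> no match (matches: 1)
  'these' -> in reference (ref count 2, used 1/2) -> match (matches: 2)
  'horse' -> not in reference -> no match (matches: 2)
  'sad' -> not in reference -> no match (matches: 2)
  'soft' -> in reference (ref count 2, used 1/2) -> match (matches: 3)
Clipped matches: 3, Candidate length: 8
Precision = 3/8

3/8
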